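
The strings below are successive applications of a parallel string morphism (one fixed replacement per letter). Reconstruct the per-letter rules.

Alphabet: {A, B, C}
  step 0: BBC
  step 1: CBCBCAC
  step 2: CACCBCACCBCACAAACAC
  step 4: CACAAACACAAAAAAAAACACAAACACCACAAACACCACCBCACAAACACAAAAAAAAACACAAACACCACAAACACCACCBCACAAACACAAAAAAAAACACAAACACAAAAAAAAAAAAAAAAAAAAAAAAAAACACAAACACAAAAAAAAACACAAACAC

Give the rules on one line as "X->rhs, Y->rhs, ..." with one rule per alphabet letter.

A->AAA, B->CB, C->CAC

  step 1 ⇒ step 2: CBCBCAC ⇒ CAC·CB·CAC·CB·CAC·AAA·CAC
    A ↦ AAA
    B ↦ CB
    C ↦ CAC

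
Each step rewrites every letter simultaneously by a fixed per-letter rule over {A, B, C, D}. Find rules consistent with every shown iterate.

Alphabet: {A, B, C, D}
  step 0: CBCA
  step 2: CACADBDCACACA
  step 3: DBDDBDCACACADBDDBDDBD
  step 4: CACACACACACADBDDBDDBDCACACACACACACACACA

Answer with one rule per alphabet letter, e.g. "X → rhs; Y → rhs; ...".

  step 3 ⇒ step 4: DBDDBDCACACADBDDBDDBD ⇒ CA·CA·CA·CA·CA·CA·DB·D·DB·D·DB·D·CA·CA·CA·CA·CA·CA·CA·CA·CA
    A ↦ D
    B ↦ CA
    C ↦ DB
    D ↦ CA

A->D, B->CA, C->DB, D->CA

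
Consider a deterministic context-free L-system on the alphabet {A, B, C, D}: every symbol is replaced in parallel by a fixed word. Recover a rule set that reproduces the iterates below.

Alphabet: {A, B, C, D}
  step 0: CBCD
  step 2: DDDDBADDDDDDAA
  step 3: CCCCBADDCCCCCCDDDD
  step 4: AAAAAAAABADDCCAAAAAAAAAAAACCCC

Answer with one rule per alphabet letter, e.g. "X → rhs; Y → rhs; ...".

A->DD, B->BA, C->AA, D->C

  step 3 ⇒ step 4: CCCCBADDCCCCCCDDDD ⇒ AA·AA·AA·AA·BA·DD·C·C·AA·AA·AA·AA·AA·AA·C·C·C·C
    A ↦ DD
    B ↦ BA
    C ↦ AA
    D ↦ C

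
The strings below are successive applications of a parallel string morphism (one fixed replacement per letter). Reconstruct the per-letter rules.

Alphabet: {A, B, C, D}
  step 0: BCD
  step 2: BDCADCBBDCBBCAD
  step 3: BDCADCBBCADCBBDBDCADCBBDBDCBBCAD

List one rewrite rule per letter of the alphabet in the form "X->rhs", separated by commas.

  step 2 ⇒ step 3: BDCADCBBDCBBCAD ⇒ BD·CAD·CB·B·CAD·CB·BD·BD·CAD·CB·BD·BD·CB·B·CAD
    A ↦ B
    B ↦ BD
    C ↦ CB
    D ↦ CAD

A->B, B->BD, C->CB, D->CAD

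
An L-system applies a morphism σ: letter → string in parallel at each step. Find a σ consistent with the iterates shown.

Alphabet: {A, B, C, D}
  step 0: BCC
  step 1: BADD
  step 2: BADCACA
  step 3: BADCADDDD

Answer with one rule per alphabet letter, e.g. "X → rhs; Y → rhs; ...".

A->D, B->BA, C->D, D->CA

  step 2 ⇒ step 3: BADCACA ⇒ BA·D·CA·D·D·D·D
    A ↦ D
    B ↦ BA
    C ↦ D
    D ↦ CA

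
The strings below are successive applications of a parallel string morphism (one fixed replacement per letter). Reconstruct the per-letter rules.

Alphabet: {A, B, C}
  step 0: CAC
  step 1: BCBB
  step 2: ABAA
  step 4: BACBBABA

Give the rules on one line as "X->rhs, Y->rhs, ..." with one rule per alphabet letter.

  step 1 ⇒ step 2: BCBB ⇒ A·B·A·A
    B ↦ A
    C ↦ B
  step 0 ⇒ step 1: CAC ⇒ B·CB·B
    A ↦ CB

A->CB, B->A, C->B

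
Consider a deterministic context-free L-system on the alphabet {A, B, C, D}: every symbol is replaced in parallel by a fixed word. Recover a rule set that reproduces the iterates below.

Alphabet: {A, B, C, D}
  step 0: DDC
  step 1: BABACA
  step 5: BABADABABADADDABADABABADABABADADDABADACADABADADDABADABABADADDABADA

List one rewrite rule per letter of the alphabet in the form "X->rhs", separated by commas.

  step 0 ⇒ step 1: DDC ⇒ BA·BA·CA
    C ↦ CA
    D ↦ BA
    A ↦ DA  (constrained at step 1)
    B ↦ D  (constrained at step 1)

A->DA, B->D, C->CA, D->BA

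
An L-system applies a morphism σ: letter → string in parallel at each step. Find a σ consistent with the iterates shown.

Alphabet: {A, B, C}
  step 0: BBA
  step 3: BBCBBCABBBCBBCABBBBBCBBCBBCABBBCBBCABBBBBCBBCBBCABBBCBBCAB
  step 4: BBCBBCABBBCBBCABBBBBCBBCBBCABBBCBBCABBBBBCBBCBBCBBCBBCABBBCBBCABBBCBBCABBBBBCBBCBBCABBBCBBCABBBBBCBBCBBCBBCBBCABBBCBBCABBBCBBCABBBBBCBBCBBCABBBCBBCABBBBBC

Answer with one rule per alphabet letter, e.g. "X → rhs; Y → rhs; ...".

A->BB, B->BBC, C->AB

  step 3 ⇒ step 4: BBCBBCABBBCBBCABBBBBCBBCBBCABBBCBBCABBBBBCBBCBBCABBBCBBCAB ⇒ BBC·BBC·AB·BBC·BBC·AB·BB·BBC·BBC·BBC·AB·BBC·BBC·AB·BB·BBC·BBC·BBC·BBC·BBC·AB·BBC·BBC·AB·BBC·BBC·AB·BB·BBC·BBC·BBC·AB·BBC·BBC·AB·BB·BBC·BBC·BBC·BBC·BBC·AB·BBC·BBC·AB·BBC·BBC·AB·BB·BBC·BBC·BBC·AB·BBC·BBC·AB·BB·BBC
    A ↦ BB
    B ↦ BBC
    C ↦ AB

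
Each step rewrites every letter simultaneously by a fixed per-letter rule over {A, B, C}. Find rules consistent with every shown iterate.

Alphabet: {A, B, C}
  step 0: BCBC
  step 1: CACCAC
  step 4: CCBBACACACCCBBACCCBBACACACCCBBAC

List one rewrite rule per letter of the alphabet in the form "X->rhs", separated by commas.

  step 0 ⇒ step 1: BCBC ⇒ C·AC·C·AC
    B ↦ C
    C ↦ AC
    A ↦ BB  (constrained at step 1)

A->BB, B->C, C->AC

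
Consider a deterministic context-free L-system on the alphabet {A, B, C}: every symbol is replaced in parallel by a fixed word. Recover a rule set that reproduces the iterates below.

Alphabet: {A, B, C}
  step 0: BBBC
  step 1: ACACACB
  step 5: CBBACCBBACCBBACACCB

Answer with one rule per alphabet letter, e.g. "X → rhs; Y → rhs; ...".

  step 0 ⇒ step 1: BBBC ⇒ AC·AC·AC·B
    B ↦ AC
    C ↦ B
    A ↦ C  (constrained at step 1)

A->C, B->AC, C->B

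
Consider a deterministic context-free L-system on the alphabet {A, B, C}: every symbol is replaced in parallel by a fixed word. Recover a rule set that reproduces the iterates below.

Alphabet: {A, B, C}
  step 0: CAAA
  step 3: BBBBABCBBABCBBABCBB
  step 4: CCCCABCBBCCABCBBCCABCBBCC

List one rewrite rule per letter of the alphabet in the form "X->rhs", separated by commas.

  step 3 ⇒ step 4: BBBBABCBBABCBBABCBB ⇒ C·C·C·C·AB·C·BB·C·C·AB·C·BB·C·C·AB·C·BB·C·C
    A ↦ AB
    B ↦ C
    C ↦ BB

A->AB, B->C, C->BB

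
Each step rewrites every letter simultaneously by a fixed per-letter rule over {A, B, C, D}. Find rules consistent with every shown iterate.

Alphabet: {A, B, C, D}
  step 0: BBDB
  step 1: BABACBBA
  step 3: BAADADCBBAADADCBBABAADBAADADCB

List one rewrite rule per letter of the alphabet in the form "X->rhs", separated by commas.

  step 0 ⇒ step 1: BBDB ⇒ BA·BA·CB·BA
    B ↦ BA
    D ↦ CB
    A ↦ AD  (constrained at step 1)
    C ↦ B  (constrained at step 1)

A->AD, B->BA, C->B, D->CB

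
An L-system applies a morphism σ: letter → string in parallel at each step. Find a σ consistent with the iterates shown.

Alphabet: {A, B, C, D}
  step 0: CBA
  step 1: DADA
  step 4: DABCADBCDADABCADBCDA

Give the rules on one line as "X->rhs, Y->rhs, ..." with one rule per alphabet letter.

  step 0 ⇒ step 1: CBA ⇒ D·A·DA
    A ↦ DA
    B ↦ A
    C ↦ D
    D ↦ BC  (constrained at step 1)

A->DA, B->A, C->D, D->BC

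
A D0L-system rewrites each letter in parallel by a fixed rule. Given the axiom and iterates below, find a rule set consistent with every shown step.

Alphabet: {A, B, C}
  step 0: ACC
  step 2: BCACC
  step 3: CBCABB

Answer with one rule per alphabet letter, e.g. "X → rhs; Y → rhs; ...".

A->CA, B->C, C->B

  step 2 ⇒ step 3: BCACC ⇒ C·B·CA·B·B
    A ↦ CA
    B ↦ C
    C ↦ B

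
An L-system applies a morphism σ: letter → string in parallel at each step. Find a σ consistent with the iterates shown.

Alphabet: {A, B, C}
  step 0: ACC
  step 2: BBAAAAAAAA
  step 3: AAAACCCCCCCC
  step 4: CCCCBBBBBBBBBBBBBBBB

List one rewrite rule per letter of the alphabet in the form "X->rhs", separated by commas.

  step 3 ⇒ step 4: AAAACCCCCCCC ⇒ C·C·C·C·BB·BB·BB·BB·BB·BB·BB·BB
    A ↦ C
    C ↦ BB
  step 2 ⇒ step 3: BBAAAAAAAA ⇒ AA·AA·C·C·C·C·C·C·C·C
    B ↦ AA

A->C, B->AA, C->BB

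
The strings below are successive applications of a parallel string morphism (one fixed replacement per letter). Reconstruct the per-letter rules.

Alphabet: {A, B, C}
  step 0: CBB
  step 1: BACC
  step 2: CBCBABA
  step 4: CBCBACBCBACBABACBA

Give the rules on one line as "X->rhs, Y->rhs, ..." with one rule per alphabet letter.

  step 1 ⇒ step 2: BACC ⇒ C·BC·BA·BA
    A ↦ BC
    B ↦ C
    C ↦ BA

A->BC, B->C, C->BA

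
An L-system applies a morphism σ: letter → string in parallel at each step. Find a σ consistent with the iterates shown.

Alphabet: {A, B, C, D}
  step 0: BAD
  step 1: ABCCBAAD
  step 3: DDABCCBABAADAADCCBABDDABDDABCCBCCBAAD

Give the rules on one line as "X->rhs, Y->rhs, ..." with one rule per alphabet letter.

A->CCB, B->AB, C->D, D->AAD

  step 0 ⇒ step 1: BAD ⇒ AB·CCB·AAD
    A ↦ CCB
    B ↦ AB
    D ↦ AAD
    C ↦ D  (constrained at step 1)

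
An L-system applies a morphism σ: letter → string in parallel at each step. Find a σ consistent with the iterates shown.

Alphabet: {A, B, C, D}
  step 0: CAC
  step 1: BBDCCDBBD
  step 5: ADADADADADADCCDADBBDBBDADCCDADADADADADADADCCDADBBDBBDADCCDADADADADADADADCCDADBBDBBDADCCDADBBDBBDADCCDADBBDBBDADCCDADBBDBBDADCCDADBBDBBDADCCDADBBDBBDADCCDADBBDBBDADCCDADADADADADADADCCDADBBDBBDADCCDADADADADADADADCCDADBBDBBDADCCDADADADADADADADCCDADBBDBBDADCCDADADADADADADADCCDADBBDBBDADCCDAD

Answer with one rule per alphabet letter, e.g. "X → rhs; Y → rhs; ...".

  step 0 ⇒ step 1: CAC ⇒ BBD·CCD·BBD
    A ↦ CCD
    C ↦ BBD
    B ↦ AD  (constrained at step 1)
    D ↦ AD  (constrained at step 1)

A->CCD, B->AD, C->BBD, D->AD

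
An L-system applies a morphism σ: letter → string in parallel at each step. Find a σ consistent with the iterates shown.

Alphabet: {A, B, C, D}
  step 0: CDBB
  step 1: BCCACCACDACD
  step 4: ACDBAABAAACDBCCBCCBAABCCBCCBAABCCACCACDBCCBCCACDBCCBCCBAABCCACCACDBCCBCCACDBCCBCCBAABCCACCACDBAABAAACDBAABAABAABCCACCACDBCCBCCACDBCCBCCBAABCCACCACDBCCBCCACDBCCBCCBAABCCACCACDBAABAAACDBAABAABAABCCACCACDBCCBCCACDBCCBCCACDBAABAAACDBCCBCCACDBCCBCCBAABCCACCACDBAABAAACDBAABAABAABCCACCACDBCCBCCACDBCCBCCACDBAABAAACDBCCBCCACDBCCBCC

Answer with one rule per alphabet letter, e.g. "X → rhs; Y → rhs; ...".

  step 0 ⇒ step 1: CDBB ⇒ BCC·ACC·ACD·ACD
    B ↦ ACD
    C ↦ BCC
    D ↦ ACC
    A ↦ BAA  (constrained at step 1)

A->BAA, B->ACD, C->BCC, D->ACC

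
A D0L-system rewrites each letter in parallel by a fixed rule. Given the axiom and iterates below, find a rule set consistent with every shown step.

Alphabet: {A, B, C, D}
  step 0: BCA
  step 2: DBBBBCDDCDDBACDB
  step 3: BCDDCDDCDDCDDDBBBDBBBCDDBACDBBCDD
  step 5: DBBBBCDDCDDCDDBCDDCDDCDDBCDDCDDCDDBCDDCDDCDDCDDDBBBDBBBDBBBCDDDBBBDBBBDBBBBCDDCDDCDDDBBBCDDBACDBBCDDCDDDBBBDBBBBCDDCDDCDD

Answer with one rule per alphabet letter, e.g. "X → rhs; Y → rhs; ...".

  step 2 ⇒ step 3: DBBBBCDDCDDBACDB ⇒ B·CDD·CDD·CDD·CDD·DB·B·B·DB·B·B·CDD·BAC·DB·B·CDD
    A ↦ BAC
    B ↦ CDD
    C ↦ DB
    D ↦ B

A->BAC, B->CDD, C->DB, D->B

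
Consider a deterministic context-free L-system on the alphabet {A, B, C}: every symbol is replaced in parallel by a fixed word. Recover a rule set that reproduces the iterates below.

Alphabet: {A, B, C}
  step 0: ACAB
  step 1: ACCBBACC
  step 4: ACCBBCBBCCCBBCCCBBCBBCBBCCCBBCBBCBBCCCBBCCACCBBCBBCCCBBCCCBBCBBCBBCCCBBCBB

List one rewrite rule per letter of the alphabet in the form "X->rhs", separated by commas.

  step 0 ⇒ step 1: ACAB ⇒ AC·CBB·AC·C
    A ↦ AC
    B ↦ C
    C ↦ CBB

A->AC, B->C, C->CBB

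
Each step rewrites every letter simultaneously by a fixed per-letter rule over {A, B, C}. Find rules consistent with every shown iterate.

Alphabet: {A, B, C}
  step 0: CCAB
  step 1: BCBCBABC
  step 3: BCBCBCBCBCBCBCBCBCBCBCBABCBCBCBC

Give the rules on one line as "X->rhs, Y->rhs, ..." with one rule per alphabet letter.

A->BA, B->BC, C->BC

  step 0 ⇒ step 1: CCAB ⇒ BC·BC·BA·BC
    A ↦ BA
    B ↦ BC
    C ↦ BC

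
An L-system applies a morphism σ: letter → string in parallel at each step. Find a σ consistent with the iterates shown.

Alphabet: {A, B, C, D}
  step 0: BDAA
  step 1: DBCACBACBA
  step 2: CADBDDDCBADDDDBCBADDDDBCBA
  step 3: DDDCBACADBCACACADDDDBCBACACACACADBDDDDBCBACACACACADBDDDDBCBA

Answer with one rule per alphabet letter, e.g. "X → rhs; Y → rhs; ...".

  step 2 ⇒ step 3: CADBDDDCBADDDDBCBADDDDBCBA ⇒ DDD·CBA·CA·DB·CA·CA·CA·DDD·DB·CBA·CA·CA·CA·CA·DB·DDD·DB·CBA·CA·CA·CA·CA·DB·DDD·DB·CBA
    A ↦ CBA
    B ↦ DB
    C ↦ DDD
    D ↦ CA

A->CBA, B->DB, C->DDD, D->CA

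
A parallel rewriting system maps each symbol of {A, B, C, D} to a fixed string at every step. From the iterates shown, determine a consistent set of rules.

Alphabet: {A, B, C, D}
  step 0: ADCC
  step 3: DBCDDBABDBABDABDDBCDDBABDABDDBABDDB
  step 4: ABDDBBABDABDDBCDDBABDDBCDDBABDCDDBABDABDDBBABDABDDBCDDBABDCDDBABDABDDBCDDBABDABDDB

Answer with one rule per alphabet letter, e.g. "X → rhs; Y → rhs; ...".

  step 3 ⇒ step 4: DBCDDBABDBABDABDDBCDDBABDABDDBABDDB ⇒ ABD·DB·B·ABD·ABD·DB·CD·DB·ABD·DB·CD·DB·ABD·CD·DB·ABD·ABD·DB·B·ABD·ABD·DB·CD·DB·ABD·CD·DB·ABD·ABD·DB·CD·DB·ABD·ABD·DB
    A ↦ CD
    B ↦ DB
    C ↦ B
    D ↦ ABD

A->CD, B->DB, C->B, D->ABD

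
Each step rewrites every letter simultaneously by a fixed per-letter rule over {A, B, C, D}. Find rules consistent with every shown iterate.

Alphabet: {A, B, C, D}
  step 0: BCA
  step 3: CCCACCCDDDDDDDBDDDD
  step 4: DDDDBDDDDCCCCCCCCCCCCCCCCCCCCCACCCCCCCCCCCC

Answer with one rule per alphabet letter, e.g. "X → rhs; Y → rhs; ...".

  step 3 ⇒ step 4: CCCACCCDDDDDDDBDDDD ⇒ D·D·D·DBD·D·D·D·CCC·CCC·CCC·CCC·CCC·CCC·CCC·A·CCC·CCC·CCC·CCC
    A ↦ DBD
    B ↦ A
    C ↦ D
    D ↦ CCC

A->DBD, B->A, C->D, D->CCC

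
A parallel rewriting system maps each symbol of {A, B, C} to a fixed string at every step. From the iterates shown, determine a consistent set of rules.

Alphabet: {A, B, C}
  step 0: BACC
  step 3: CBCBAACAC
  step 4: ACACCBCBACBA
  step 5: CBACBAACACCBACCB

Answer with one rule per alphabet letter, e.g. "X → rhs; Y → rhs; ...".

A->CB, B->C, C->A

  step 4 ⇒ step 5: ACACCBCBACBA ⇒ CB·A·CB·A·A·C·A·C·CB·A·C·CB
    A ↦ CB
    B ↦ C
    C ↦ A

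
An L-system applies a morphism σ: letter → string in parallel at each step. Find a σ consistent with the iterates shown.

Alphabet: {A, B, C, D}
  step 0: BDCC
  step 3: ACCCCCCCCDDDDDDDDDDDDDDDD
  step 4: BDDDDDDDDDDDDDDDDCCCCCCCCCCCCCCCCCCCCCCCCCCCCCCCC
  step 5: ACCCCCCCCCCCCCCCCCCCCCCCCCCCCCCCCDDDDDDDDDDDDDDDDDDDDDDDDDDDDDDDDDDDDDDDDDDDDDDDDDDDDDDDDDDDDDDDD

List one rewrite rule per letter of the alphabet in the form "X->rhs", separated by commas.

A->B, B->A, C->DD, D->CC

  step 4 ⇒ step 5: BDDDDDDDDDDDDDDDDCCCCCCCCCCCCCCCCCCCCCCCCCCCCCCCC ⇒ A·CC·CC·CC·CC·CC·CC·CC·CC·CC·CC·CC·CC·CC·CC·CC·CC·DD·DD·DD·DD·DD·DD·DD·DD·DD·DD·DD·DD·DD·DD·DD·DD·DD·DD·DD·DD·DD·DD·DD·DD·DD·DD·DD·DD·DD·DD·DD·DD
    B ↦ A
    C ↦ DD
    D ↦ CC
  step 3 ⇒ step 4: ACCCCCCCCDDDDDDDDDDDDDDDD ⇒ B·DD·DD·DD·DD·DD·DD·DD·DD·CC·CC·CC·CC·CC·CC·CC·CC·CC·CC·CC·CC·CC·CC·CC·CC
    A ↦ B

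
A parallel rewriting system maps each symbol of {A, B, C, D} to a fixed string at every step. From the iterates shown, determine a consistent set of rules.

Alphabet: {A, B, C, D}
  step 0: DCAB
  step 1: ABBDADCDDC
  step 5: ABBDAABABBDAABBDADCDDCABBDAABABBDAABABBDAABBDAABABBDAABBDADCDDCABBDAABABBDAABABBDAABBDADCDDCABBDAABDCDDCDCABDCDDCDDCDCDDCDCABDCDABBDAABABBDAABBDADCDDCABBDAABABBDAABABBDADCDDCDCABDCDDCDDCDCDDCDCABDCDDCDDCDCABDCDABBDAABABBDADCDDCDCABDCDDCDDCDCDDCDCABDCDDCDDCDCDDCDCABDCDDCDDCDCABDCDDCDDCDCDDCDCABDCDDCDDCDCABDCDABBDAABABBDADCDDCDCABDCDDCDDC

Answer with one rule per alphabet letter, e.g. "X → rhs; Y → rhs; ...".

  step 0 ⇒ step 1: DCAB ⇒ AB·BDA·DCD·DC
    A ↦ DCD
    B ↦ DC
    C ↦ BDA
    D ↦ AB

A->DCD, B->DC, C->BDA, D->AB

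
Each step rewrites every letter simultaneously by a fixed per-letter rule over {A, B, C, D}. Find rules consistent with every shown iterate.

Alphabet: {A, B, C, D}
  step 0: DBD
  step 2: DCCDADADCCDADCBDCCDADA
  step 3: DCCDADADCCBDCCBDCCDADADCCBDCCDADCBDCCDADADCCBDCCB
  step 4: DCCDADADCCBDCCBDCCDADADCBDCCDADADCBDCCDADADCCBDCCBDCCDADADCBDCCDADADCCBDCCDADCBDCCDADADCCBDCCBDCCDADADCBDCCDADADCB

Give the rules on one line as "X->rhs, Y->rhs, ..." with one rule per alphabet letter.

  step 3 ⇒ step 4: DCCDADADCCBDCCBDCCDADADCCBDCCDADCBDCCDADADCCBDCCB ⇒ DCC·DA·DA·DCC·B·DCC·B·DCC·DA·DA·DCB·DCC·DA·DA·DCB·DCC·DA·DA·DCC·B·DCC·B·DCC·DA·DA·DCB·DCC·DA·DA·DCC·B·DCC·DA·DCB·DCC·DA·DA·DCC·B·DCC·B·DCC·DA·DA·DCB·DCC·DA·DA·DCB
    A ↦ B
    B ↦ DCB
    C ↦ DA
    D ↦ DCC

A->B, B->DCB, C->DA, D->DCC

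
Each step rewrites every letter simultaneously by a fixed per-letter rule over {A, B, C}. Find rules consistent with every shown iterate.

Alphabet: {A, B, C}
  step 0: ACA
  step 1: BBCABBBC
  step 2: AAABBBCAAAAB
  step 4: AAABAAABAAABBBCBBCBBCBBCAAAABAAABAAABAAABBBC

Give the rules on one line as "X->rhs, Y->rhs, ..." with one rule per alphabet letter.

  step 1 ⇒ step 2: BBCABBBC ⇒ A·A·AB·BBC·A·A·A·AB
    A ↦ BBC
    B ↦ A
    C ↦ AB

A->BBC, B->A, C->AB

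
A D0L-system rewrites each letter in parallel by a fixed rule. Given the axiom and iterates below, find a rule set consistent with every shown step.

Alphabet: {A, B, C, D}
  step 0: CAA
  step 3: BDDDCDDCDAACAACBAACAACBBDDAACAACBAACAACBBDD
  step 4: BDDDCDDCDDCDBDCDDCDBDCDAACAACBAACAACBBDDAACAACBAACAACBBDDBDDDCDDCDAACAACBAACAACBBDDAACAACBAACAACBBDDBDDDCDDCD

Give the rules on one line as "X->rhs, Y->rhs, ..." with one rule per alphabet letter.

A->AAC, B->BDD, C->B, D->DCD

  step 3 ⇒ step 4: BDDDCDDCDAACAACBAACAACBBDDAACAACBAACAACBBDD ⇒ BDD·DCD·DCD·DCD·B·DCD·DCD·B·DCD·AAC·AAC·B·AAC·AAC·B·BDD·AAC·AAC·B·AAC·AAC·B·BDD·BDD·DCD·DCD·AAC·AAC·B·AAC·AAC·B·BDD·AAC·AAC·B·AAC·AAC·B·BDD·BDD·DCD·DCD
    A ↦ AAC
    B ↦ BDD
    C ↦ B
    D ↦ DCD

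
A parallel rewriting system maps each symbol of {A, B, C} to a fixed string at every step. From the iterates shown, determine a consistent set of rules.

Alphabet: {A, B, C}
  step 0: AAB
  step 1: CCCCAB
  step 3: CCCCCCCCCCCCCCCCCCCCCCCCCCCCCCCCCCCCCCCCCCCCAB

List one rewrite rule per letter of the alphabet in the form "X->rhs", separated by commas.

  step 0 ⇒ step 1: AAB ⇒ CC·CC·AB
    A ↦ CC
    B ↦ AB
    C ↦ CCC  (constrained at step 1)

A->CC, B->AB, C->CCC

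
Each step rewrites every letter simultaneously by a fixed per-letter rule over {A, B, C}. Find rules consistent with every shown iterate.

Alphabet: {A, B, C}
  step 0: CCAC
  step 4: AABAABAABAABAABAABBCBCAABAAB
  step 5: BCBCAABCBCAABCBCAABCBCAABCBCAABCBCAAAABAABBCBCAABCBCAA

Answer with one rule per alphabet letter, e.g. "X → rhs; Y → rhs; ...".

  step 4 ⇒ step 5: AABAABAABAABAABAABBCBCAABAAB ⇒ BC·BC·AA·BC·BC·AA·BC·BC·AA·BC·BC·AA·BC·BC·AA·BC·BC·AA·AA·B·AA·B·BC·BC·AA·BC·BC·AA
    A ↦ BC
    B ↦ AA
    C ↦ B

A->BC, B->AA, C->B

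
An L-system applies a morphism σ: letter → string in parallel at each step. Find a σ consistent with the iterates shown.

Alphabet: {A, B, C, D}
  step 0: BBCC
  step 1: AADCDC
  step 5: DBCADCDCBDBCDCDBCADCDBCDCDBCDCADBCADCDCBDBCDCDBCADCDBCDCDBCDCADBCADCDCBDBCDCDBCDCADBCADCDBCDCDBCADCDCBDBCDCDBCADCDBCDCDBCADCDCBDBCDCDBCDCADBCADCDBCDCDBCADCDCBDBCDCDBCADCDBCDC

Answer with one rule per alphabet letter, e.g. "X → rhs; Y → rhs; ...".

A->DCB, B->A, C->DC, D->DBC

  step 0 ⇒ step 1: BBCC ⇒ A·A·DC·DC
    B ↦ A
    C ↦ DC
    A ↦ DCB  (constrained at step 1)
    D ↦ DBC  (constrained at step 1)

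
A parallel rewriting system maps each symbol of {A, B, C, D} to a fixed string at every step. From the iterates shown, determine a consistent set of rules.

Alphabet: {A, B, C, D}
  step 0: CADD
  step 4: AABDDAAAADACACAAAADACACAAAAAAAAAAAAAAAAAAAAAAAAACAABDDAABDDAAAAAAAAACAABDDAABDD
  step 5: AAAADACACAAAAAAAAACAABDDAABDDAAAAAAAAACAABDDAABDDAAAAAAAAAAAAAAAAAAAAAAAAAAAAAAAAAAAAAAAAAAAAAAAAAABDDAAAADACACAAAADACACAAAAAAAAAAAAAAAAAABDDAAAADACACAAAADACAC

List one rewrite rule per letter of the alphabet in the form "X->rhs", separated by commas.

  step 4 ⇒ step 5: AABDDAAAADACACAAAADACACAAAAAAAAAAAAAAAAAAAAAAAAACAABDDAABDDAAAAAAAAACAABDDAABDD ⇒ AA·AA·D·AC·AC·AA·AA·AA·AA·AC·AA·BDD·AA·BDD·AA·AA·AA·AA·AC·AA·BDD·AA·BDD·AA·AA·AA·AA·AA·AA·AA·AA·AA·AA·AA·AA·AA·AA·AA·AA·AA·AA·AA·AA·AA·AA·AA·AA·AA·BDD·AA·AA·D·AC·AC·AA·AA·D·AC·AC·AA·AA·AA·AA·AA·AA·AA·AA·AA·BDD·AA·AA·D·AC·AC·AA·AA·D·AC·AC
    A ↦ AA
    B ↦ D
    C ↦ BDD
    D ↦ AC

A->AA, B->D, C->BDD, D->AC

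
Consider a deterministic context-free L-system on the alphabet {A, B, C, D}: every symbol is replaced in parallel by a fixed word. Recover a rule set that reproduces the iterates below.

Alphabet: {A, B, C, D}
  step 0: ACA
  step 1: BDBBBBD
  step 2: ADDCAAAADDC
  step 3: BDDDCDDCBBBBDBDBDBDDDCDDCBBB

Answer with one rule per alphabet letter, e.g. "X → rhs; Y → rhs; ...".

A->BD, B->A, C->BBB, D->DDC

  step 2 ⇒ step 3: ADDCAAAADDC ⇒ BD·DDC·DDC·BBB·BD·BD·BD·BD·DDC·DDC·BBB
    A ↦ BD
    C ↦ BBB
    D ↦ DDC
  step 1 ⇒ step 2: BDBBBBD ⇒ A·DDC·A·A·A·A·DDC
    B ↦ A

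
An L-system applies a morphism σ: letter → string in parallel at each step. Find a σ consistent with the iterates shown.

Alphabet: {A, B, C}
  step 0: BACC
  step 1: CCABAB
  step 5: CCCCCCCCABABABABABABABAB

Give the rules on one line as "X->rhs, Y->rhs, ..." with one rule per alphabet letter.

  step 0 ⇒ step 1: BACC ⇒ C·C·AB·AB
    A ↦ C
    B ↦ C
    C ↦ AB

A->C, B->C, C->AB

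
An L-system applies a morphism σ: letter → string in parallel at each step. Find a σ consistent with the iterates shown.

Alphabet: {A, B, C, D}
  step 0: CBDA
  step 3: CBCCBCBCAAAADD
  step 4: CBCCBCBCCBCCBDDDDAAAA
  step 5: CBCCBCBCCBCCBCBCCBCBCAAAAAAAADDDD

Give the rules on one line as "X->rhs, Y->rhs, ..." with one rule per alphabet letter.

A->D, B->C, C->CB, D->AA

  step 4 ⇒ step 5: CBCCBCBCCBCCBDDDDAAAA ⇒ CB·C·CB·CB·C·CB·C·CB·CB·C·CB·CB·C·AA·AA·AA·AA·D·D·D·D
    A ↦ D
    B ↦ C
    C ↦ CB
    D ↦ AA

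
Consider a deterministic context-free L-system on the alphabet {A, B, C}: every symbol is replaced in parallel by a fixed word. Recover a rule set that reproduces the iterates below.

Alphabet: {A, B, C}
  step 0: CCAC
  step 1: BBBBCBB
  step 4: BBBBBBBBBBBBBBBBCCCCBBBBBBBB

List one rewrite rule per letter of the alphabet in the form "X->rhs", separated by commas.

A->C, B->AA, C->BB

  step 0 ⇒ step 1: CCAC ⇒ BB·BB·C·BB
    A ↦ C
    C ↦ BB
    B ↦ AA  (constrained at step 1)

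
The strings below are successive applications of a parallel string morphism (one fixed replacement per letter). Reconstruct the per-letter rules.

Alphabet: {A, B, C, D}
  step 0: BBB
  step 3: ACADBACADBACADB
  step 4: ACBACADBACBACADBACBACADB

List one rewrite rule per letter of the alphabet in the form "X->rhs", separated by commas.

A->AC, B->DB, C->B, D->A

  step 3 ⇒ step 4: ACADBACADBACADB ⇒ AC·B·AC·A·DB·AC·B·AC·A·DB·AC·B·AC·A·DB
    A ↦ AC
    B ↦ DB
    C ↦ B
    D ↦ A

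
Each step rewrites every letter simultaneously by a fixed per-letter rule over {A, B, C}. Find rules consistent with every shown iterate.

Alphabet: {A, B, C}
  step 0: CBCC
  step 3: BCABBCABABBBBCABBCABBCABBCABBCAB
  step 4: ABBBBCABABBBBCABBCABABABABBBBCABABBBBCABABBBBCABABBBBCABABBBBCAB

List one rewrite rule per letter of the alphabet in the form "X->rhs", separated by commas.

A->BC, B->AB, C->BB

  step 3 ⇒ step 4: BCABBCABABBBBCABBCABBCABBCABBCAB ⇒ AB·BB·BC·AB·AB·BB·BC·AB·BC·AB·AB·AB·AB·BB·BC·AB·AB·BB·BC·AB·AB·BB·BC·AB·AB·BB·BC·AB·AB·BB·BC·AB
    A ↦ BC
    B ↦ AB
    C ↦ BB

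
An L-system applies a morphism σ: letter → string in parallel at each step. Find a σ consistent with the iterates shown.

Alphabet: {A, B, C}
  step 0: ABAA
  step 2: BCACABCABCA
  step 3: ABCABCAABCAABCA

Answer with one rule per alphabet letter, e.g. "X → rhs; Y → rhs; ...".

  step 2 ⇒ step 3: BCACABCABCA ⇒ A·B·CA·B·CA·A·B·CA·A·B·CA
    A ↦ CA
    B ↦ A
    C ↦ B

A->CA, B->A, C->B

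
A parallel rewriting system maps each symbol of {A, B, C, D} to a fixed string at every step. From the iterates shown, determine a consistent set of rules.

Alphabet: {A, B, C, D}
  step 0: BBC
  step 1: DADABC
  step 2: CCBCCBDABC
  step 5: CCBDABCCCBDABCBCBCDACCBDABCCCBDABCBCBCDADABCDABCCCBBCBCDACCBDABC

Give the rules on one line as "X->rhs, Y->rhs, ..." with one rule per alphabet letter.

A->B, B->DA, C->BC, D->CC

  step 1 ⇒ step 2: DADABC ⇒ CC·B·CC·B·DA·BC
    A ↦ B
    B ↦ DA
    C ↦ BC
    D ↦ CC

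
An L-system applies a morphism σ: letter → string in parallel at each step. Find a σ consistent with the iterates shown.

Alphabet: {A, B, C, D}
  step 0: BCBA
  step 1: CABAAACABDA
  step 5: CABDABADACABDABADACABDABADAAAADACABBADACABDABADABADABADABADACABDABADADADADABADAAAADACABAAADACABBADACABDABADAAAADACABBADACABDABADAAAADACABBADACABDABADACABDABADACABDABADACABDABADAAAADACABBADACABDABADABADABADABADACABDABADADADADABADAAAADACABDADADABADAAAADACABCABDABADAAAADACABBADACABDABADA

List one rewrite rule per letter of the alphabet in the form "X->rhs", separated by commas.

  step 0 ⇒ step 1: BCBA ⇒ CAB·AAA·CAB·DA
    A ↦ DA
    B ↦ CAB
    C ↦ AAA
    D ↦ BA  (constrained at step 1)

A->DA, B->CAB, C->AAA, D->BA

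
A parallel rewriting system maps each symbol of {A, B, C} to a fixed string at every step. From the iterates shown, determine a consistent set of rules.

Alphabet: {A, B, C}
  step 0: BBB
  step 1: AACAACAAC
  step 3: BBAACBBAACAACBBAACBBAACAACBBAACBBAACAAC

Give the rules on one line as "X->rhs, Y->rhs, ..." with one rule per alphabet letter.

A->CCB, B->AAC, C->B

  step 0 ⇒ step 1: BBB ⇒ AAC·AAC·AAC
    B ↦ AAC
    A ↦ CCB  (constrained at step 1)
    C ↦ B  (constrained at step 1)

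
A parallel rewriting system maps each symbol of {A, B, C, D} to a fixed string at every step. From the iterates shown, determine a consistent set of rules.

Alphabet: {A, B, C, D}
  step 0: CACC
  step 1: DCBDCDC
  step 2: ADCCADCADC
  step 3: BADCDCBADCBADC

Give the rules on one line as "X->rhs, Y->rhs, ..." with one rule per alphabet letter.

A->B, B->C, C->DC, D->A

  step 2 ⇒ step 3: ADCCADCADC ⇒ B·A·DC·DC·B·A·DC·B·A·DC
    A ↦ B
    C ↦ DC
    D ↦ A
  step 1 ⇒ step 2: DCBDCDC ⇒ A·DC·C·A·DC·A·DC
    B ↦ C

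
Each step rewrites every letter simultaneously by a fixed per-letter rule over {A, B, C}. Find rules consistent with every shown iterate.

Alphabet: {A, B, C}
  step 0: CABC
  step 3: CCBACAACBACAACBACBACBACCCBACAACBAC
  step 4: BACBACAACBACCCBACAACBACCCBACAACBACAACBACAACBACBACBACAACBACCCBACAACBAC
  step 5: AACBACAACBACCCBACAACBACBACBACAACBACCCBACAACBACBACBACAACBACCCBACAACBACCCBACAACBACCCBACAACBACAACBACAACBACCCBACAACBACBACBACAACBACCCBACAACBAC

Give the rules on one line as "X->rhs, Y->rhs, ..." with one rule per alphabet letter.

  step 4 ⇒ step 5: BACBACAACBACCCBACAACBACCCBACAACBACAACBACAACBACBACBACAACBACCCBACAACBAC ⇒ AA·C·BAC·AA·C·BAC·C·C·BAC·AA·C·BAC·BAC·BAC·AA·C·BAC·C·C·BAC·AA·C·BAC·BAC·BAC·AA·C·BAC·C·C·BAC·AA·C·BAC·C·C·BAC·AA·C·BAC·C·C·BAC·AA·C·BAC·AA·C·BAC·AA·C·BAC·C·C·BAC·AA·C·BAC·BAC·BAC·AA·C·BAC·C·C·BAC·AA·C·BAC
    A ↦ C
    B ↦ AA
    C ↦ BAC

A->C, B->AA, C->BAC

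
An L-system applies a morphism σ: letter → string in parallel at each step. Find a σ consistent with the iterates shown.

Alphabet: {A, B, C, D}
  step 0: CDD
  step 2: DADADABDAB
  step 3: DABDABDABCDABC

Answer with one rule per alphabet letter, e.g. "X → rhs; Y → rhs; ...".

A->B, B->C, C->DD, D->DA

  step 2 ⇒ step 3: DADADABDAB ⇒ DA·B·DA·B·DA·B·C·DA·B·C
    A ↦ B
    B ↦ C
    D ↦ DA
    C ↦ DD  (constrained at step 0)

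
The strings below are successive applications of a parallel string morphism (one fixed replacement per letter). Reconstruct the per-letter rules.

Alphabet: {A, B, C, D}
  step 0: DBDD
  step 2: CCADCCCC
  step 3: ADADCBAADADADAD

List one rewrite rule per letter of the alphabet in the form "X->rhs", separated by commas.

A->C, B->C, C->AD, D->BA

  step 2 ⇒ step 3: CCADCCCC ⇒ AD·AD·C·BA·AD·AD·AD·AD
    A ↦ C
    C ↦ AD
    D ↦ BA
    B ↦ C  (constrained at step 0)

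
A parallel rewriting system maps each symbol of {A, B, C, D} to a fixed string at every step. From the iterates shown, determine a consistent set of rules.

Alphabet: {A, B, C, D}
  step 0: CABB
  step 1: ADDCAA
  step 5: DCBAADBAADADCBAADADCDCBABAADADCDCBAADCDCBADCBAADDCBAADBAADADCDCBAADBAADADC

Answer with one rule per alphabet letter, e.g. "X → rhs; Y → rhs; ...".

  step 0 ⇒ step 1: CABB ⇒ AD·DC·A·A
    A ↦ DC
    B ↦ A
    C ↦ AD
    D ↦ BA  (constrained at step 1)

A->DC, B->A, C->AD, D->BA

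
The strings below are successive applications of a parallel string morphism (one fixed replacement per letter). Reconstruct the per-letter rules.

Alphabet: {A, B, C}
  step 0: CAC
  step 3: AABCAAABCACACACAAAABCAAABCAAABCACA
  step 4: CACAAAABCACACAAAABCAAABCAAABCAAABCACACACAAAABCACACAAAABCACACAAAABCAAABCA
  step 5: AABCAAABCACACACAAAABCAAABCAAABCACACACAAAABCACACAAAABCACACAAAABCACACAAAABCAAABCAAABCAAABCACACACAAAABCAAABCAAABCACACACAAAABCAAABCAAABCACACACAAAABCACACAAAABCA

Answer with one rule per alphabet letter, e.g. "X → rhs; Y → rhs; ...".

A->CA, B->A, C->AAB

  step 4 ⇒ step 5: CACAAAABCACACAAAABCAAABCAAABCAAABCACACACAAAABCACACAAAABCACACAAAABCAAABCA ⇒ AAB·CA·AAB·CA·CA·CA·CA·A·AAB·CA·AAB·CA·AAB·CA·CA·CA·CA·A·AAB·CA·CA·CA·A·AAB·CA·CA·CA·A·AAB·CA·CA·CA·A·AAB·CA·AAB·CA·AAB·CA·AAB·CA·CA·CA·CA·A·AAB·CA·AAB·CA·AAB·CA·CA·CA·CA·A·AAB·CA·AAB·CA·AAB·CA·CA·CA·CA·A·AAB·CA·CA·CA·A·AAB·CA
    A ↦ CA
    B ↦ A
    C ↦ AAB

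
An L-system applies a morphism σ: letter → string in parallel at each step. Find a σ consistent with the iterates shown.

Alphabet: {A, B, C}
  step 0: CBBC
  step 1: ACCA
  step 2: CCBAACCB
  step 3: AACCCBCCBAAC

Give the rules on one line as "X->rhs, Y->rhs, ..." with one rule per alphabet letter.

  step 2 ⇒ step 3: CCBAACCB ⇒ A·A·C·CCB·CCB·A·A·C
    A ↦ CCB
    B ↦ C
    C ↦ A

A->CCB, B->C, C->A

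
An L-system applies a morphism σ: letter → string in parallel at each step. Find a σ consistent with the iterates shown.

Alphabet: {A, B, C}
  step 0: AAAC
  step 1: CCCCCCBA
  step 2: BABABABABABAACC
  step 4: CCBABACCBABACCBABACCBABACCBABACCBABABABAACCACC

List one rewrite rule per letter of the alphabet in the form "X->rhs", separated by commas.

A->CC, B->A, C->BA

  step 1 ⇒ step 2: CCCCCCBA ⇒ BA·BA·BA·BA·BA·BA·A·CC
    A ↦ CC
    B ↦ A
    C ↦ BA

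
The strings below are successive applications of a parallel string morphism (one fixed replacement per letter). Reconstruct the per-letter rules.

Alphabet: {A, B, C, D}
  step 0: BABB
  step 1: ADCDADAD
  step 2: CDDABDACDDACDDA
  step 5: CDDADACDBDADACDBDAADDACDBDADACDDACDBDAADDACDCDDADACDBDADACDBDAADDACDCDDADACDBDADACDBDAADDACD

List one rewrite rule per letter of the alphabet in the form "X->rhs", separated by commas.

  step 1 ⇒ step 2: ADCDADAD ⇒ CD·DA·B·DA·CD·DA·CD·DA
    A ↦ CD
    C ↦ B
    D ↦ DA
  step 0 ⇒ step 1: BABB ⇒ AD·CD·AD·AD
    B ↦ AD

A->CD, B->AD, C->B, D->DA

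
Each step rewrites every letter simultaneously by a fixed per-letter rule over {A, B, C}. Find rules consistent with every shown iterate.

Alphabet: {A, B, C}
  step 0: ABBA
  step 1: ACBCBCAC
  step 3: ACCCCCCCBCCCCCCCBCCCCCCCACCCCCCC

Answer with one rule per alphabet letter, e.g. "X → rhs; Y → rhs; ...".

A->AC, B->BC, C->CC

  step 0 ⇒ step 1: ABBA ⇒ AC·BC·BC·AC
    A ↦ AC
    B ↦ BC
    C ↦ CC  (constrained at step 1)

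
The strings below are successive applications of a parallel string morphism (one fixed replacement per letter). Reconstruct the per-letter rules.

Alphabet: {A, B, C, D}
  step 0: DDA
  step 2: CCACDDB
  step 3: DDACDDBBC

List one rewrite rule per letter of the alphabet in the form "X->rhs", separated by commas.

  step 2 ⇒ step 3: CCACDDB ⇒ D·D·ACD·D·B·B·C
    A ↦ ACD
    B ↦ C
    C ↦ D
    D ↦ B

A->ACD, B->C, C->D, D->B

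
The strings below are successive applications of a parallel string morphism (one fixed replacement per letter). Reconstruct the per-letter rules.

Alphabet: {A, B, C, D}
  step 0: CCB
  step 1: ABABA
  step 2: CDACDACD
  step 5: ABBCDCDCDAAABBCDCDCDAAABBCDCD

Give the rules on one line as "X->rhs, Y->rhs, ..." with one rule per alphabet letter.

  step 1 ⇒ step 2: ABABA ⇒ CD·A·CD·A·CD
    A ↦ CD
    B ↦ A
  step 0 ⇒ step 1: CCB ⇒ AB·AB·A
    C ↦ AB
    D ↦ B  (constrained at step 2)

A->CD, B->A, C->AB, D->B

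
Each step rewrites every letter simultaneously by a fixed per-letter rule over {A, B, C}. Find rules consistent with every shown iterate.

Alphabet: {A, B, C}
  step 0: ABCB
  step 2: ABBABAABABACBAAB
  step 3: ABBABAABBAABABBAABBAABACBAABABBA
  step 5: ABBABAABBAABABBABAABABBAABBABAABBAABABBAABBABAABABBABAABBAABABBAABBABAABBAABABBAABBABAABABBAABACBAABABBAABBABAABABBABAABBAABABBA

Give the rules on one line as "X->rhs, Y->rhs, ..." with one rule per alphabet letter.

A->AB, B->BA, C->AC

  step 2 ⇒ step 3: ABBABAABABACBAAB ⇒ AB·BA·BA·AB·BA·AB·AB·BA·AB·BA·AB·AC·BA·AB·AB·BA
    A ↦ AB
    B ↦ BA
    C ↦ AC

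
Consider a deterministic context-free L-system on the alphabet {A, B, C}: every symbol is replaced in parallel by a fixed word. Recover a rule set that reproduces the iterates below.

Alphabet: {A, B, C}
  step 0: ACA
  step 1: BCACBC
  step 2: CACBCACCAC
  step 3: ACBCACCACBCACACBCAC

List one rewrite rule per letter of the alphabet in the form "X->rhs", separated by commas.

A->BC, B->C, C->AC

  step 2 ⇒ step 3: CACBCACCAC ⇒ AC·BC·AC·C·AC·BC·AC·AC·BC·AC
    A ↦ BC
    B ↦ C
    C ↦ AC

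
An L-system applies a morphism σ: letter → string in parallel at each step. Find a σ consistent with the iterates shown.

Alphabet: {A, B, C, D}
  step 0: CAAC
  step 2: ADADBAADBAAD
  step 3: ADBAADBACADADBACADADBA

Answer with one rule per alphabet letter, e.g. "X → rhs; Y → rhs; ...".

  step 2 ⇒ step 3: ADADBAADBAAD ⇒ AD·BA·AD·BA·C·AD·AD·BA·C·AD·AD·BA
    A ↦ AD
    B ↦ C
    D ↦ BA
    C ↦ A  (constrained at step 0)

A->AD, B->C, C->A, D->BA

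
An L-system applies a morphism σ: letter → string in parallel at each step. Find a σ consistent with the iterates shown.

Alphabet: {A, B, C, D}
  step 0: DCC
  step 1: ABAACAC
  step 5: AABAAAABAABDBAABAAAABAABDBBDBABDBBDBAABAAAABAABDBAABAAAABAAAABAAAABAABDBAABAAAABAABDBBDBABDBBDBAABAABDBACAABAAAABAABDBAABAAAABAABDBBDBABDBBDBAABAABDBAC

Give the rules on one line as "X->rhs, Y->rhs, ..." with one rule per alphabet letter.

A->BDB, B->A, C->AC, D->ABA

  step 0 ⇒ step 1: DCC ⇒ ABA·AC·AC
    C ↦ AC
    D ↦ ABA
    A ↦ BDB  (constrained at step 1)
    B ↦ A  (constrained at step 1)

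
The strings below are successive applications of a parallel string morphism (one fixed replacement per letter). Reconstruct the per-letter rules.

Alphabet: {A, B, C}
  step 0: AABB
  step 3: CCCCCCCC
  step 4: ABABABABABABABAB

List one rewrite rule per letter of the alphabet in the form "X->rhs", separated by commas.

  step 3 ⇒ step 4: CCCCCCCC ⇒ AB·AB·AB·AB·AB·AB·AB·AB
    C ↦ AB
    A ↦ C  (constrained at step 0)
    B ↦ C  (constrained at step 0)

A->C, B->C, C->AB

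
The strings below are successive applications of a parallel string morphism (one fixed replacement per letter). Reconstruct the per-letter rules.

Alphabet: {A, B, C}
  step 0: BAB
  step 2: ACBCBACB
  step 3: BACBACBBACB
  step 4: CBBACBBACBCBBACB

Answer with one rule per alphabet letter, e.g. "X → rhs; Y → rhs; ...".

  step 3 ⇒ step 4: BACBACBBACB ⇒ CB·B·A·CB·B·A·CB·CB·B·A·CB
    A ↦ B
    B ↦ CB
    C ↦ A

A->B, B->CB, C->A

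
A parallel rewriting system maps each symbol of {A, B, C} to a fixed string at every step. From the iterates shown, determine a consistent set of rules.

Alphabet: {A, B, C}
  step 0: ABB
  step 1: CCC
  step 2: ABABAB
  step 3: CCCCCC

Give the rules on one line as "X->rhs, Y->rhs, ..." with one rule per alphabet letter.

A->C, B->C, C->AB

  step 2 ⇒ step 3: ABABAB ⇒ C·C·C·C·C·C
    A ↦ C
    B ↦ C
  step 1 ⇒ step 2: CCC ⇒ AB·AB·AB
    C ↦ AB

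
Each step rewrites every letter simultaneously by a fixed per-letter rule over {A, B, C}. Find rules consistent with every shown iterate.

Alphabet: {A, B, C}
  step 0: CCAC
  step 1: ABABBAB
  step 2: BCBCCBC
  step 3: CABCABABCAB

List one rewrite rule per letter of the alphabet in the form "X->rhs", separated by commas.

A->B, B->C, C->AB

  step 2 ⇒ step 3: BCBCCBC ⇒ C·AB·C·AB·AB·C·AB
    B ↦ C
    C ↦ AB
  step 0 ⇒ step 1: CCAC ⇒ AB·AB·B·AB
    A ↦ B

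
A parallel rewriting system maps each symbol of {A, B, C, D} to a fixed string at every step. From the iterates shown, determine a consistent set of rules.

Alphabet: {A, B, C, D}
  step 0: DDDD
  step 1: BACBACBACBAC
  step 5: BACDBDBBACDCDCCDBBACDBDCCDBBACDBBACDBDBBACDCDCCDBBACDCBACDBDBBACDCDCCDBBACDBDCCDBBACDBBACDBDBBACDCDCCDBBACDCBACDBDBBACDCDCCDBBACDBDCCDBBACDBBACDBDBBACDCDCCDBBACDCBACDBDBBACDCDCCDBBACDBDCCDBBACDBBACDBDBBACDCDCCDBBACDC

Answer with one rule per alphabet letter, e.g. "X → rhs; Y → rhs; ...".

  step 0 ⇒ step 1: DDDD ⇒ BAC·BAC·BAC·BAC
    D ↦ BAC
    A ↦ C  (constrained at step 1)
    B ↦ DC  (constrained at step 1)
    C ↦ DB  (constrained at step 1)

A->C, B->DC, C->DB, D->BAC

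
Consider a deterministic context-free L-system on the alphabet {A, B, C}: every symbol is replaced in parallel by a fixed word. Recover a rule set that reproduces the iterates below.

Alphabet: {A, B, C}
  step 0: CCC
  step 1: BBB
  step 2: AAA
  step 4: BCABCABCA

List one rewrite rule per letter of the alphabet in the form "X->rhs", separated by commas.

A->CA, B->A, C->B

  step 1 ⇒ step 2: BBB ⇒ A·A·A
    B ↦ A
    A ↦ CA  (constrained at step 2)
  step 0 ⇒ step 1: CCC ⇒ B·B·B
    C ↦ B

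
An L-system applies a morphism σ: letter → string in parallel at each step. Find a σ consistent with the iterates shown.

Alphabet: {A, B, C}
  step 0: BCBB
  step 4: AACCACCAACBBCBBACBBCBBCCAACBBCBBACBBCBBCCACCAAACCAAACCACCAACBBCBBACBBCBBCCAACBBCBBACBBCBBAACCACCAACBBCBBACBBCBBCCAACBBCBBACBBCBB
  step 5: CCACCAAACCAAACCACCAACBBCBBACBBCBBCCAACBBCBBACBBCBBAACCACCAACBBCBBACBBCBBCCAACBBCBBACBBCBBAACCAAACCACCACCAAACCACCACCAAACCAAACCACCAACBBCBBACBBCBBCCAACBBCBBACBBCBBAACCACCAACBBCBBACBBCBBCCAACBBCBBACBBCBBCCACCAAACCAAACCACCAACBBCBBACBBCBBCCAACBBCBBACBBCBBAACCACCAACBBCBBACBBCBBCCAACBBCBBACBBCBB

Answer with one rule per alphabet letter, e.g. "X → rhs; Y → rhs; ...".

  step 4 ⇒ step 5: AACCACCAACBBCBBACBBCBBCCAACBBCBBACBBCBBCCACCAAACCAAACCACCAACBBCBBACBBCBBCCAACBBCBBACBBCBBAACCACCAACBBCBBACBBCBBCCAACBBCBBACBBCBB ⇒ CCA·CCA·A·A·CCA·A·A·CCA·CCA·A·CBB·CBB·A·CBB·CBB·CCA·A·CBB·CBB·A·CBB·CBB·A·A·CCA·CCA·A·CBB·CBB·A·CBB·CBB·CCA·A·CBB·CBB·A·CBB·CBB·A·A·CCA·A·A·CCA·CCA·CCA·A·A·CCA·CCA·CCA·A·A·CCA·A·A·CCA·CCA·A·CBB·CBB·A·CBB·CBB·CCA·A·CBB·CBB·A·CBB·CBB·A·A·CCA·CCA·A·CBB·CBB·A·CBB·CBB·CCA·A·CBB·CBB·A·CBB·CBB·CCA·CCA·A·A·CCA·A·A·CCA·CCA·A·CBB·CBB·A·CBB·CBB·CCA·A·CBB·CBB·A·CBB·CBB·A·A·CCA·CCA·A·CBB·CBB·A·CBB·CBB·CCA·A·CBB·CBB·A·CBB·CBB
    A ↦ CCA
    B ↦ CBB
    C ↦ A

A->CCA, B->CBB, C->A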